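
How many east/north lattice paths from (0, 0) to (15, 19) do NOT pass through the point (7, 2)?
Number of paths = 1817030820

Total paths from (0, 0) to (15, 19): C(34, 15) = 1855967520. Paths through (7, 2): (paths (0, 0) → (7, 2)) × (paths (7, 2) → (15, 19)) = C(9, 7) · C(25, 8) = 36 · 1081575 = 38936700. Avoidance count = 1855967520 − 38936700 = 1817030820.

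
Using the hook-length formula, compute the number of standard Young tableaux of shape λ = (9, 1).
# SYT of shape (9, 1) = 9

Hook-length formula: f^λ = n! / Π hook(c), product over all cells c of the Young diagram. For λ = (9, 1), n = 10 boxes. Hook lengths by row (left-to-right, top-to-bottom): [10, 8, 7, 6, 5, 4, 3, 2, 1]; [1]. Product of hooks = 403200. So f^λ = 10! / 403200 = 3628800 / 403200 = 9.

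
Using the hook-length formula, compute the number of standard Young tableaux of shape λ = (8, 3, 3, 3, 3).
# SYT of shape (8, 3, 3, 3, 3) = 14814072

Hook-length formula: f^λ = n! / Π hook(c), product over all cells c of the Young diagram. For λ = (8, 3, 3, 3, 3), n = 20 boxes. Hook lengths by row (left-to-right, top-to-bottom): [12, 11, 10, 5, 4, 3, 2, 1]; [6, 5, 4]; [5, 4, 3]; [4, 3, 2]; [3, 2, 1]. Product of hooks = 164229120000. So f^λ = 20! / 164229120000 = 2432902008176640000 / 164229120000 = 14814072.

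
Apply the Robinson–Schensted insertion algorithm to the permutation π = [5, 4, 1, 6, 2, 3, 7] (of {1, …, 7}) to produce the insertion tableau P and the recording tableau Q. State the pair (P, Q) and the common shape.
P = [1, 2, 3, 7] / [4, 6] / [5];  Q = [1, 4, 6, 7] / [2, 5] / [3];  common shape = (4, 2, 1)

Row-insert the values π_1, π_2, … into P one at a time, bumping the leftmost entry strictly greater than the inserted value down to the next row. The recording tableau Q records, in position (i, j), the step at which that cell was added to P.
  Insert 5 (step 1): P = [5];  Q = [1]
  Insert 4 (step 2): P = [4] / [5];  Q = [1] / [2]
  Insert 1 (step 3): P = [1] / [4] / [5];  Q = [1] / [2] / [3]
  Insert 6 (step 4): P = [1, 6] / [4] / [5];  Q = [1, 4] / [2] / [3]
  Insert 2 (step 5): P = [1, 2] / [4, 6] / [5];  Q = [1, 4] / [2, 5] / [3]
  Insert 3 (step 6): P = [1, 2, 3] / [4, 6] / [5];  Q = [1, 4, 6] / [2, 5] / [3]
  Insert 7 (step 7): P = [1, 2, 3, 7] / [4, 6] / [5];  Q = [1, 4, 6, 7] / [2, 5] / [3]
Final shape: (4, 2, 1).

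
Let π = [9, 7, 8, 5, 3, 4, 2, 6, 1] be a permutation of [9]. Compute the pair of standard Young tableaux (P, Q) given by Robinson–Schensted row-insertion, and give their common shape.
P = [1, 4, 6] / [2, 8] / [3] / [5] / [7] / [9];  Q = [1, 3, 8] / [2, 6] / [4] / [5] / [7] / [9];  common shape = (3, 2, 1, 1, 1, 1)

Row-insert the values π_1, π_2, … into P one at a time, bumping the leftmost entry strictly greater than the inserted value down to the next row. The recording tableau Q records, in position (i, j), the step at which that cell was added to P.
  Insert 9 (step 1): P = [9];  Q = [1]
  Insert 7 (step 2): P = [7] / [9];  Q = [1] / [2]
  Insert 8 (step 3): P = [7, 8] / [9];  Q = [1, 3] / [2]
  Insert 5 (step 4): P = [5, 8] / [7] / [9];  Q = [1, 3] / [2] / [4]
  Insert 3 (step 5): P = [3, 8] / [5] / [7] / [9];  Q = [1, 3] / [2] / [4] / [5]
  Insert 4 (step 6): P = [3, 4] / [5, 8] / [7] / [9];  Q = [1, 3] / [2, 6] / [4] / [5]
  Insert 2 (step 7): P = [2, 4] / [3, 8] / [5] / [7] / [9];  Q = [1, 3] / [2, 6] / [4] / [5] / [7]
  Insert 6 (step 8): P = [2, 4, 6] / [3, 8] / [5] / [7] / [9];  Q = [1, 3, 8] / [2, 6] / [4] / [5] / [7]
  Insert 1 (step 9): P = [1, 4, 6] / [2, 8] / [3] / [5] / [7] / [9];  Q = [1, 3, 8] / [2, 6] / [4] / [5] / [7] / [9]
Final shape: (3, 2, 1, 1, 1, 1).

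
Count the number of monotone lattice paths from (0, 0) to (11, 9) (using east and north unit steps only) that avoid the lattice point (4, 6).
Number of paths = 142760

Total paths from (0, 0) to (11, 9): C(20, 11) = 167960. Paths through (4, 6): (paths (0, 0) → (4, 6)) × (paths (4, 6) → (11, 9)) = C(10, 4) · C(10, 7) = 210 · 120 = 25200. Avoidance count = 167960 − 25200 = 142760.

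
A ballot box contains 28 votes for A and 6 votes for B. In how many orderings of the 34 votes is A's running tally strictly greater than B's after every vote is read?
Strict-lead orderings = 870232

Total orderings of the 34 votes with 28 for A: C(34, 28) = 1344904. By the Bertrand ballot formula (Cycle Lemma / reflection principle), the number of orderings in which A is strictly ahead of B throughout is (p − q)/(p + q) · C(p + q, p) = (28 − 6)/(28 + 6) · 1344904 = 870232.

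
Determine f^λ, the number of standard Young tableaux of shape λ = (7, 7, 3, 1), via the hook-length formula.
# SYT of shape (7, 7, 3, 1) = 1312740

Hook-length formula: f^λ = n! / Π hook(c), product over all cells c of the Young diagram. For λ = (7, 7, 3, 1), n = 18 boxes. Hook lengths by row (left-to-right, top-to-bottom): [10, 8, 7, 5, 4, 3, 2]; [9, 7, 6, 4, 3, 2, 1]; [4, 2, 1]; [1]. Product of hooks = 4877107200. So f^λ = 18! / 4877107200 = 6402373705728000 / 4877107200 = 1312740.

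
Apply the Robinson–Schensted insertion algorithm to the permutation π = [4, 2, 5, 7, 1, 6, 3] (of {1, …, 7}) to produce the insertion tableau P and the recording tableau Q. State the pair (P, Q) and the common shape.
P = [1, 3, 6] / [2, 5] / [4, 7];  Q = [1, 3, 4] / [2, 6] / [5, 7];  common shape = (3, 2, 2)

Row-insert the values π_1, π_2, … into P one at a time, bumping the leftmost entry strictly greater than the inserted value down to the next row. The recording tableau Q records, in position (i, j), the step at which that cell was added to P.
  Insert 4 (step 1): P = [4];  Q = [1]
  Insert 2 (step 2): P = [2] / [4];  Q = [1] / [2]
  Insert 5 (step 3): P = [2, 5] / [4];  Q = [1, 3] / [2]
  Insert 7 (step 4): P = [2, 5, 7] / [4];  Q = [1, 3, 4] / [2]
  Insert 1 (step 5): P = [1, 5, 7] / [2] / [4];  Q = [1, 3, 4] / [2] / [5]
  Insert 6 (step 6): P = [1, 5, 6] / [2, 7] / [4];  Q = [1, 3, 4] / [2, 6] / [5]
  Insert 3 (step 7): P = [1, 3, 6] / [2, 5] / [4, 7];  Q = [1, 3, 4] / [2, 6] / [5, 7]
Final shape: (3, 2, 2).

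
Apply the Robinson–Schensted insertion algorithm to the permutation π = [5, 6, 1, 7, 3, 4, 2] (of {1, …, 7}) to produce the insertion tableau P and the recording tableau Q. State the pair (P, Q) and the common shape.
P = [1, 2, 4] / [3, 6, 7] / [5];  Q = [1, 2, 4] / [3, 5, 6] / [7];  common shape = (3, 3, 1)

Row-insert the values π_1, π_2, … into P one at a time, bumping the leftmost entry strictly greater than the inserted value down to the next row. The recording tableau Q records, in position (i, j), the step at which that cell was added to P.
  Insert 5 (step 1): P = [5];  Q = [1]
  Insert 6 (step 2): P = [5, 6];  Q = [1, 2]
  Insert 1 (step 3): P = [1, 6] / [5];  Q = [1, 2] / [3]
  Insert 7 (step 4): P = [1, 6, 7] / [5];  Q = [1, 2, 4] / [3]
  Insert 3 (step 5): P = [1, 3, 7] / [5, 6];  Q = [1, 2, 4] / [3, 5]
  Insert 4 (step 6): P = [1, 3, 4] / [5, 6, 7];  Q = [1, 2, 4] / [3, 5, 6]
  Insert 2 (step 7): P = [1, 2, 4] / [3, 6, 7] / [5];  Q = [1, 2, 4] / [3, 5, 6] / [7]
Final shape: (3, 3, 1).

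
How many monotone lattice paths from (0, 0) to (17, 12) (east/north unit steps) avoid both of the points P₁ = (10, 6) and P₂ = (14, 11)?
Number of paths = 24360639

Inclusion–exclusion. Total paths: C(29, 17) = 51895935. Through P₁: C(16, 10)·C(13, 7) = 13741728. Through P₂: C(25, 14)·C(4, 3) = 17829600. Since P₁ is strictly southwest of P₂, a monotone path through both must visit P₁ then P₂; paths through both = C(16, 10)·C(9, 4)·C(4, 3) = 4036032. Avoid both = 51895935 − 13741728 − 17829600 + 4036032 = 24360639.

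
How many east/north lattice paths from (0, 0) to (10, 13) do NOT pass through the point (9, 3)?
Number of paths = 1141646

Total paths from (0, 0) to (10, 13): C(23, 10) = 1144066. Paths through (9, 3): (paths (0, 0) → (9, 3)) × (paths (9, 3) → (10, 13)) = C(12, 9) · C(11, 1) = 220 · 11 = 2420. Avoidance count = 1144066 − 2420 = 1141646.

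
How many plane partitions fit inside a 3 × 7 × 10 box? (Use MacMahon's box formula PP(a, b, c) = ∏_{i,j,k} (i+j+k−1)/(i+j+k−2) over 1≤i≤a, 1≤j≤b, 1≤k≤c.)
PP(3, 7, 10) = 108284013552

Evaluate the triple product over i = 1..3, j = 1..7, k = 1..10. The factors are (2/1) · (3/2) · (4/3) · (5/4) · (6/5) · (7/6) · (8/7) · (9/8) · … (210 factors total). The numerators and denominators telescope so the product is an integer; carrying out the multiplication exactly gives PP(3, 7, 10) = 108284013552.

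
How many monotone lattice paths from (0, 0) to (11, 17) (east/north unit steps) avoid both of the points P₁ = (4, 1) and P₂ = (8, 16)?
Number of paths = 17384031

Inclusion–exclusion. Total paths: C(28, 11) = 21474180. Through P₁: C(5, 4)·C(23, 7) = 1225785. Through P₂: C(24, 8)·C(4, 3) = 2941884. Since P₁ is strictly southwest of P₂, a monotone path through both must visit P₁ then P₂; paths through both = C(5, 4)·C(19, 4)·C(4, 3) = 77520. Avoid both = 21474180 − 1225785 − 2941884 + 77520 = 17384031.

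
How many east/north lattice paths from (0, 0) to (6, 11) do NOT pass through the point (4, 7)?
Number of paths = 7426

Total paths from (0, 0) to (6, 11): C(17, 6) = 12376. Paths through (4, 7): (paths (0, 0) → (4, 7)) × (paths (4, 7) → (6, 11)) = C(11, 4) · C(6, 2) = 330 · 15 = 4950. Avoidance count = 12376 − 4950 = 7426.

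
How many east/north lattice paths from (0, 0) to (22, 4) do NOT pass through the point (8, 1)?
Number of paths = 8830

Total paths from (0, 0) to (22, 4): C(26, 22) = 14950. Paths through (8, 1): (paths (0, 0) → (8, 1)) × (paths (8, 1) → (22, 4)) = C(9, 8) · C(17, 14) = 9 · 680 = 6120. Avoidance count = 14950 − 6120 = 8830.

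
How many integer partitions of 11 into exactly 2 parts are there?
p(11, 2 parts) = 5

Partitions of n into exactly k parts ↔ partitions of n − k into at most k parts (subtract 1 from each part). For n = 11, k = 2, the partitions are: 10+1, 9+2, 8+3, 7+4, 6+5. Count = 5.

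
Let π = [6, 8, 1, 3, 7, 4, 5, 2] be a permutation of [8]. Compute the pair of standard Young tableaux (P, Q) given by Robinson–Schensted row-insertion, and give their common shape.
P = [1, 2, 4, 5] / [3, 7] / [6] / [8];  Q = [1, 2, 5, 7] / [3, 4] / [6] / [8];  common shape = (4, 2, 1, 1)

Row-insert the values π_1, π_2, … into P one at a time, bumping the leftmost entry strictly greater than the inserted value down to the next row. The recording tableau Q records, in position (i, j), the step at which that cell was added to P.
  Insert 6 (step 1): P = [6];  Q = [1]
  Insert 8 (step 2): P = [6, 8];  Q = [1, 2]
  Insert 1 (step 3): P = [1, 8] / [6];  Q = [1, 2] / [3]
  Insert 3 (step 4): P = [1, 3] / [6, 8];  Q = [1, 2] / [3, 4]
  Insert 7 (step 5): P = [1, 3, 7] / [6, 8];  Q = [1, 2, 5] / [3, 4]
  Insert 4 (step 6): P = [1, 3, 4] / [6, 7] / [8];  Q = [1, 2, 5] / [3, 4] / [6]
  Insert 5 (step 7): P = [1, 3, 4, 5] / [6, 7] / [8];  Q = [1, 2, 5, 7] / [3, 4] / [6]
  Insert 2 (step 8): P = [1, 2, 4, 5] / [3, 7] / [6] / [8];  Q = [1, 2, 5, 7] / [3, 4] / [6] / [8]
Final shape: (4, 2, 1, 1).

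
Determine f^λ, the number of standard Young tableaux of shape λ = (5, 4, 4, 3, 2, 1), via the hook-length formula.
# SYT of shape (5, 4, 4, 3, 2, 1) = 34918884

Hook-length formula: f^λ = n! / Π hook(c), product over all cells c of the Young diagram. For λ = (5, 4, 4, 3, 2, 1), n = 19 boxes. Hook lengths by row (left-to-right, top-to-bottom): [10, 8, 6, 4, 1]; [8, 6, 4, 2]; [7, 5, 3, 1]; [5, 3, 1]; [3, 1]; [1]. Product of hooks = 3483648000. So f^λ = 19! / 3483648000 = 121645100408832000 / 3483648000 = 34918884.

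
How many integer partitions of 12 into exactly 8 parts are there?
p(12, 8 parts) = 5

Partitions of n into exactly k parts ↔ partitions of n − k into at most k parts (subtract 1 from each part). For n = 12, k = 8, the partitions are: 5+1+1+1+1+1+1+1, 4+2+1+1+1+1+1+1, 3+3+1+1+1+1+1+1, 3+2+2+1+1+1+1+1, 2+2+2+2+1+1+1+1. Count = 5.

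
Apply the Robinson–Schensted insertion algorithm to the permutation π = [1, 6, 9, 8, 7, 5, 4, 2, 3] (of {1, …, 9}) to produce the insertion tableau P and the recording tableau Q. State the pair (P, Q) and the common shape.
P = [1, 2, 3] / [4, 7] / [5] / [6] / [8] / [9];  Q = [1, 2, 3] / [4, 9] / [5] / [6] / [7] / [8];  common shape = (3, 2, 1, 1, 1, 1)

Row-insert the values π_1, π_2, … into P one at a time, bumping the leftmost entry strictly greater than the inserted value down to the next row. The recording tableau Q records, in position (i, j), the step at which that cell was added to P.
  Insert 1 (step 1): P = [1];  Q = [1]
  Insert 6 (step 2): P = [1, 6];  Q = [1, 2]
  Insert 9 (step 3): P = [1, 6, 9];  Q = [1, 2, 3]
  Insert 8 (step 4): P = [1, 6, 8] / [9];  Q = [1, 2, 3] / [4]
  Insert 7 (step 5): P = [1, 6, 7] / [8] / [9];  Q = [1, 2, 3] / [4] / [5]
  Insert 5 (step 6): P = [1, 5, 7] / [6] / [8] / [9];  Q = [1, 2, 3] / [4] / [5] / [6]
  Insert 4 (step 7): P = [1, 4, 7] / [5] / [6] / [8] / [9];  Q = [1, 2, 3] / [4] / [5] / [6] / [7]
  Insert 2 (step 8): P = [1, 2, 7] / [4] / [5] / [6] / [8] / [9];  Q = [1, 2, 3] / [4] / [5] / [6] / [7] / [8]
  Insert 3 (step 9): P = [1, 2, 3] / [4, 7] / [5] / [6] / [8] / [9];  Q = [1, 2, 3] / [4, 9] / [5] / [6] / [7] / [8]
Final shape: (3, 2, 1, 1, 1, 1).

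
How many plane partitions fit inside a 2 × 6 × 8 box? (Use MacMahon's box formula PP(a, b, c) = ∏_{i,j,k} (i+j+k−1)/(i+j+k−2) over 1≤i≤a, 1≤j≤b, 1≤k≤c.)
PP(2, 6, 8) = 2147145

Evaluate the triple product over i = 1..2, j = 1..6, k = 1..8. The factors are (2/1) · (3/2) · (4/3) · (5/4) · (6/5) · (7/6) · (8/7) · (9/8) · … (96 factors total). The numerators and denominators telescope so the product is an integer; carrying out the multiplication exactly gives PP(2, 6, 8) = 2147145.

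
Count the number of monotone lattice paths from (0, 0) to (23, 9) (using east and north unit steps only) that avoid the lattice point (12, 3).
Number of paths = 22417720

Total paths from (0, 0) to (23, 9): C(32, 23) = 28048800. Paths through (12, 3): (paths (0, 0) → (12, 3)) × (paths (12, 3) → (23, 9)) = C(15, 12) · C(17, 11) = 455 · 12376 = 5631080. Avoidance count = 28048800 − 5631080 = 22417720.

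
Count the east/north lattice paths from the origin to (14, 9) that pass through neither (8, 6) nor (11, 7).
Number of paths = 366818

Inclusion–exclusion. Total paths: C(23, 14) = 817190. Through P₁: C(14, 8)·C(9, 6) = 252252. Through P₂: C(18, 11)·C(5, 3) = 318240. Since P₁ is strictly southwest of P₂, a monotone path through both must visit P₁ then P₂; paths through both = C(14, 8)·C(4, 3)·C(5, 3) = 120120. Avoid both = 817190 − 252252 − 318240 + 120120 = 366818.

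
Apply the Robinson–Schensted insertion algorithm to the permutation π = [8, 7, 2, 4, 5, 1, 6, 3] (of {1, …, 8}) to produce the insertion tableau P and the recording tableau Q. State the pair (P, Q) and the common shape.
P = [1, 3, 5, 6] / [2, 4] / [7] / [8];  Q = [1, 4, 5, 7] / [2, 8] / [3] / [6];  common shape = (4, 2, 1, 1)

Row-insert the values π_1, π_2, … into P one at a time, bumping the leftmost entry strictly greater than the inserted value down to the next row. The recording tableau Q records, in position (i, j), the step at which that cell was added to P.
  Insert 8 (step 1): P = [8];  Q = [1]
  Insert 7 (step 2): P = [7] / [8];  Q = [1] / [2]
  Insert 2 (step 3): P = [2] / [7] / [8];  Q = [1] / [2] / [3]
  Insert 4 (step 4): P = [2, 4] / [7] / [8];  Q = [1, 4] / [2] / [3]
  Insert 5 (step 5): P = [2, 4, 5] / [7] / [8];  Q = [1, 4, 5] / [2] / [3]
  Insert 1 (step 6): P = [1, 4, 5] / [2] / [7] / [8];  Q = [1, 4, 5] / [2] / [3] / [6]
  Insert 6 (step 7): P = [1, 4, 5, 6] / [2] / [7] / [8];  Q = [1, 4, 5, 7] / [2] / [3] / [6]
  Insert 3 (step 8): P = [1, 3, 5, 6] / [2, 4] / [7] / [8];  Q = [1, 4, 5, 7] / [2, 8] / [3] / [6]
Final shape: (4, 2, 1, 1).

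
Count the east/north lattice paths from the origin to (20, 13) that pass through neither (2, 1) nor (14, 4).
Number of paths = 305203290

Inclusion–exclusion. Total paths: C(33, 20) = 573166440. Through P₁: C(3, 2)·C(30, 18) = 259479675. Through P₂: C(18, 14)·C(15, 6) = 15315300. Since P₁ is strictly southwest of P₂, a monotone path through both must visit P₁ then P₂; paths through both = C(3, 2)·C(15, 12)·C(15, 6) = 6831825. Avoid both = 573166440 − 259479675 − 15315300 + 6831825 = 305203290.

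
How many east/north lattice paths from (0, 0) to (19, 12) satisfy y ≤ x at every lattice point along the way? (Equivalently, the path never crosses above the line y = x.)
Number of paths = 56448210

By the reflection principle (André's argument), the number of monotone paths to (19, 12) with n ≤ m that never go above y = x is C(31, 19) − C(31, 20) = 141120525 − 84672315 = 56448210.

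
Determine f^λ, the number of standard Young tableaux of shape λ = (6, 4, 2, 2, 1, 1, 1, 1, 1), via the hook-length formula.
# SYT of shape (6, 4, 2, 2, 1, 1, 1, 1, 1) = 18366426

Hook-length formula: f^λ = n! / Π hook(c), product over all cells c of the Young diagram. For λ = (6, 4, 2, 2, 1, 1, 1, 1, 1), n = 19 boxes. Hook lengths by row (left-to-right, top-to-bottom): [14, 8, 5, 4, 2, 1]; [11, 5, 2, 1]; [8, 2]; [7, 1]; [5]; [4]; [3]; [2]; [1]. Product of hooks = 6623232000. So f^λ = 19! / 6623232000 = 121645100408832000 / 6623232000 = 18366426.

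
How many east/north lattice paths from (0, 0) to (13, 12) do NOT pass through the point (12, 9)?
Number of paths = 4024580

Total paths from (0, 0) to (13, 12): C(25, 13) = 5200300. Paths through (12, 9): (paths (0, 0) → (12, 9)) × (paths (12, 9) → (13, 12)) = C(21, 12) · C(4, 1) = 293930 · 4 = 1175720. Avoidance count = 5200300 − 1175720 = 4024580.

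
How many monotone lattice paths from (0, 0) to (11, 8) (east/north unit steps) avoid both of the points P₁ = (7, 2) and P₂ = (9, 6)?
Number of paths = 41232

Inclusion–exclusion. Total paths: C(19, 11) = 75582. Through P₁: C(9, 7)·C(10, 4) = 7560. Through P₂: C(15, 9)·C(4, 2) = 30030. Since P₁ is strictly southwest of P₂, a monotone path through both must visit P₁ then P₂; paths through both = C(9, 7)·C(6, 2)·C(4, 2) = 3240. Avoid both = 75582 − 7560 − 30030 + 3240 = 41232.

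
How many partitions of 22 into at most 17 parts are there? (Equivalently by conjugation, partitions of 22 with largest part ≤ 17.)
p(22, parts ≤ 17) = 990

Use the recurrence p(n, m) = p(n, m−1) + p(n−m, m): either the largest part is < m (count p(n, m−1)) or the largest part is exactly m (remove one copy of m, count p(n−m, m)). With p(0, ·) = 1 this gives p(22, parts ≤ 17) = 990. (By conjugating Young diagrams, this also counts partitions of 22 into at most 17 parts.)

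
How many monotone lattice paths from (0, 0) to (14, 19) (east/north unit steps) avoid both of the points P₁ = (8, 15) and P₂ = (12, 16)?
Number of paths = 436141410

Inclusion–exclusion. Total paths: C(33, 14) = 818809200. Through P₁: C(23, 8)·C(10, 6) = 102965940. Through P₂: C(28, 12)·C(5, 2) = 304217550. Since P₁ is strictly southwest of P₂, a monotone path through both must visit P₁ then P₂; paths through both = C(23, 8)·C(5, 4)·C(5, 2) = 24515700. Avoid both = 818809200 − 102965940 − 304217550 + 24515700 = 436141410.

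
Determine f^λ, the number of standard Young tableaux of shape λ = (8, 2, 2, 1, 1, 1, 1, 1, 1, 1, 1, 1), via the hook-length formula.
# SYT of shape (8, 2, 2, 1, 1, 1, 1, 1, 1, 1, 1, 1) = 4331600

Hook-length formula: f^λ = n! / Π hook(c), product over all cells c of the Young diagram. For λ = (8, 2, 2, 1, 1, 1, 1, 1, 1, 1, 1, 1), n = 21 boxes. Hook lengths by row (left-to-right, top-to-bottom): [19, 9, 6, 5, 4, 3, 2, 1]; [12, 2]; [11, 1]; [9]; [8]; [7]; [6]; [5]; [4]; [3]; [2]; [1]. Product of hooks = 11794935398400. So f^λ = 21! / 11794935398400 = 51090942171709440000 / 11794935398400 = 4331600.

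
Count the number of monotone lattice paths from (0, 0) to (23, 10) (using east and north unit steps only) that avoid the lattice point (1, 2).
Number of paths = 75002265

Total paths from (0, 0) to (23, 10): C(33, 23) = 92561040. Paths through (1, 2): (paths (0, 0) → (1, 2)) × (paths (1, 2) → (23, 10)) = C(3, 1) · C(30, 22) = 3 · 5852925 = 17558775. Avoidance count = 92561040 − 17558775 = 75002265.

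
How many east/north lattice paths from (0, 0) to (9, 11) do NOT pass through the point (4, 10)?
Number of paths = 161954

Total paths from (0, 0) to (9, 11): C(20, 9) = 167960. Paths through (4, 10): (paths (0, 0) → (4, 10)) × (paths (4, 10) → (9, 11)) = C(14, 4) · C(6, 5) = 1001 · 6 = 6006. Avoidance count = 167960 − 6006 = 161954.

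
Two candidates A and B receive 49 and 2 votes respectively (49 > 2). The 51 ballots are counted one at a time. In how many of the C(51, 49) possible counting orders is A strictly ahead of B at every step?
Strict-lead orderings = 1175

Total orderings of the 51 votes with 49 for A: C(51, 49) = 1275. By the Bertrand ballot formula (Cycle Lemma / reflection principle), the number of orderings in which A is strictly ahead of B throughout is (p − q)/(p + q) · C(p + q, p) = (49 − 2)/(49 + 2) · 1275 = 1175.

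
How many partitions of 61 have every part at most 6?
p(61, parts ≤ 6) = 21301

Use the recurrence p(n, m) = p(n, m−1) + p(n−m, m): either the largest part is < m (count p(n, m−1)) or the largest part is exactly m (remove one copy of m, count p(n−m, m)). With p(0, ·) = 1 this gives p(61, parts ≤ 6) = 21301. (By conjugating Young diagrams, this also counts partitions of 61 into at most 6 parts.)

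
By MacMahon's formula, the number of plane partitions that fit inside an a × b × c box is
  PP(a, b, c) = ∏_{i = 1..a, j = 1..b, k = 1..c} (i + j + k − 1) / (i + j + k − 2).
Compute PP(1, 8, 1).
PP(1, 8, 1) = 9

Evaluate the triple product over i = 1..1, j = 1..8, k = 1..1. The factors are (2/1) · (3/2) · (4/3) · (5/4) · (6/5) · (7/6) · (8/7) · (9/8). The numerators and denominators telescope so the product is an integer; carrying out the multiplication exactly gives PP(1, 8, 1) = 9.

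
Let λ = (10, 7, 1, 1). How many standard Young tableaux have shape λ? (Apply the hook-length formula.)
# SYT of shape (10, 7, 1, 1) = 795872

Hook-length formula: f^λ = n! / Π hook(c), product over all cells c of the Young diagram. For λ = (10, 7, 1, 1), n = 19 boxes. Hook lengths by row (left-to-right, top-to-bottom): [13, 10, 9, 8, 7, 6, 5, 3, 2, 1]; [9, 6, 5, 4, 3, 2, 1]; [2]; [1]. Product of hooks = 152845056000. So f^λ = 19! / 152845056000 = 121645100408832000 / 152845056000 = 795872.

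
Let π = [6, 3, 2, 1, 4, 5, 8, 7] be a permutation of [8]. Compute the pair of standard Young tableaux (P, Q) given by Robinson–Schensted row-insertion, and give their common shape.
P = [1, 4, 5, 7] / [2, 8] / [3] / [6];  Q = [1, 5, 6, 7] / [2, 8] / [3] / [4];  common shape = (4, 2, 1, 1)

Row-insert the values π_1, π_2, … into P one at a time, bumping the leftmost entry strictly greater than the inserted value down to the next row. The recording tableau Q records, in position (i, j), the step at which that cell was added to P.
  Insert 6 (step 1): P = [6];  Q = [1]
  Insert 3 (step 2): P = [3] / [6];  Q = [1] / [2]
  Insert 2 (step 3): P = [2] / [3] / [6];  Q = [1] / [2] / [3]
  Insert 1 (step 4): P = [1] / [2] / [3] / [6];  Q = [1] / [2] / [3] / [4]
  Insert 4 (step 5): P = [1, 4] / [2] / [3] / [6];  Q = [1, 5] / [2] / [3] / [4]
  Insert 5 (step 6): P = [1, 4, 5] / [2] / [3] / [6];  Q = [1, 5, 6] / [2] / [3] / [4]
  Insert 8 (step 7): P = [1, 4, 5, 8] / [2] / [3] / [6];  Q = [1, 5, 6, 7] / [2] / [3] / [4]
  Insert 7 (step 8): P = [1, 4, 5, 7] / [2, 8] / [3] / [6];  Q = [1, 5, 6, 7] / [2, 8] / [3] / [4]
Final shape: (4, 2, 1, 1).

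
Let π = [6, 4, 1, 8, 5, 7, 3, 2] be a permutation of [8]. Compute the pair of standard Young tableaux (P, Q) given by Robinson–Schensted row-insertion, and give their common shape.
P = [1, 2, 7] / [3, 5] / [4, 8] / [6];  Q = [1, 4, 6] / [2, 5] / [3, 7] / [8];  common shape = (3, 2, 2, 1)

Row-insert the values π_1, π_2, … into P one at a time, bumping the leftmost entry strictly greater than the inserted value down to the next row. The recording tableau Q records, in position (i, j), the step at which that cell was added to P.
  Insert 6 (step 1): P = [6];  Q = [1]
  Insert 4 (step 2): P = [4] / [6];  Q = [1] / [2]
  Insert 1 (step 3): P = [1] / [4] / [6];  Q = [1] / [2] / [3]
  Insert 8 (step 4): P = [1, 8] / [4] / [6];  Q = [1, 4] / [2] / [3]
  Insert 5 (step 5): P = [1, 5] / [4, 8] / [6];  Q = [1, 4] / [2, 5] / [3]
  Insert 7 (step 6): P = [1, 5, 7] / [4, 8] / [6];  Q = [1, 4, 6] / [2, 5] / [3]
  Insert 3 (step 7): P = [1, 3, 7] / [4, 5] / [6, 8];  Q = [1, 4, 6] / [2, 5] / [3, 7]
  Insert 2 (step 8): P = [1, 2, 7] / [3, 5] / [4, 8] / [6];  Q = [1, 4, 6] / [2, 5] / [3, 7] / [8]
Final shape: (3, 2, 2, 1).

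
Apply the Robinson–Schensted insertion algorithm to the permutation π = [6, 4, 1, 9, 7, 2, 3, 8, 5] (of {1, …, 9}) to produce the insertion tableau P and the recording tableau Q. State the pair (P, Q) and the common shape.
P = [1, 2, 3, 5] / [4, 7, 8] / [6, 9];  Q = [1, 4, 7, 8] / [2, 5, 9] / [3, 6];  common shape = (4, 3, 2)

Row-insert the values π_1, π_2, … into P one at a time, bumping the leftmost entry strictly greater than the inserted value down to the next row. The recording tableau Q records, in position (i, j), the step at which that cell was added to P.
  Insert 6 (step 1): P = [6];  Q = [1]
  Insert 4 (step 2): P = [4] / [6];  Q = [1] / [2]
  Insert 1 (step 3): P = [1] / [4] / [6];  Q = [1] / [2] / [3]
  Insert 9 (step 4): P = [1, 9] / [4] / [6];  Q = [1, 4] / [2] / [3]
  Insert 7 (step 5): P = [1, 7] / [4, 9] / [6];  Q = [1, 4] / [2, 5] / [3]
  Insert 2 (step 6): P = [1, 2] / [4, 7] / [6, 9];  Q = [1, 4] / [2, 5] / [3, 6]
  Insert 3 (step 7): P = [1, 2, 3] / [4, 7] / [6, 9];  Q = [1, 4, 7] / [2, 5] / [3, 6]
  Insert 8 (step 8): P = [1, 2, 3, 8] / [4, 7] / [6, 9];  Q = [1, 4, 7, 8] / [2, 5] / [3, 6]
  Insert 5 (step 9): P = [1, 2, 3, 5] / [4, 7, 8] / [6, 9];  Q = [1, 4, 7, 8] / [2, 5, 9] / [3, 6]
Final shape: (4, 3, 2).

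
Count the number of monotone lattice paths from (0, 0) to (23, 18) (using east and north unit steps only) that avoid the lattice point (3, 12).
Number of paths = 202007885950

Total paths from (0, 0) to (23, 18): C(41, 23) = 202112640600. Paths through (3, 12): (paths (0, 0) → (3, 12)) × (paths (3, 12) → (23, 18)) = C(15, 3) · C(26, 20) = 455 · 230230 = 104754650. Avoidance count = 202112640600 − 104754650 = 202007885950.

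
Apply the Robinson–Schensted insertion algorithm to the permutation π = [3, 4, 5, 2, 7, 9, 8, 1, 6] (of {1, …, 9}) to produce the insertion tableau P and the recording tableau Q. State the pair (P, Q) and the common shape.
P = [1, 4, 5, 6, 8] / [2, 7] / [3, 9];  Q = [1, 2, 3, 5, 6] / [4, 7] / [8, 9];  common shape = (5, 2, 2)

Row-insert the values π_1, π_2, … into P one at a time, bumping the leftmost entry strictly greater than the inserted value down to the next row. The recording tableau Q records, in position (i, j), the step at which that cell was added to P.
  Insert 3 (step 1): P = [3];  Q = [1]
  Insert 4 (step 2): P = [3, 4];  Q = [1, 2]
  Insert 5 (step 3): P = [3, 4, 5];  Q = [1, 2, 3]
  Insert 2 (step 4): P = [2, 4, 5] / [3];  Q = [1, 2, 3] / [4]
  Insert 7 (step 5): P = [2, 4, 5, 7] / [3];  Q = [1, 2, 3, 5] / [4]
  Insert 9 (step 6): P = [2, 4, 5, 7, 9] / [3];  Q = [1, 2, 3, 5, 6] / [4]
  Insert 8 (step 7): P = [2, 4, 5, 7, 8] / [3, 9];  Q = [1, 2, 3, 5, 6] / [4, 7]
  Insert 1 (step 8): P = [1, 4, 5, 7, 8] / [2, 9] / [3];  Q = [1, 2, 3, 5, 6] / [4, 7] / [8]
  Insert 6 (step 9): P = [1, 4, 5, 6, 8] / [2, 7] / [3, 9];  Q = [1, 2, 3, 5, 6] / [4, 7] / [8, 9]
Final shape: (5, 2, 2).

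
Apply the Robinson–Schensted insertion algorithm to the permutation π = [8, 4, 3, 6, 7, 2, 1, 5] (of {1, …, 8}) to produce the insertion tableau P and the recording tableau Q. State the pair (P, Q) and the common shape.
P = [1, 5, 7] / [2, 6] / [3] / [4] / [8];  Q = [1, 4, 5] / [2, 8] / [3] / [6] / [7];  common shape = (3, 2, 1, 1, 1)

Row-insert the values π_1, π_2, … into P one at a time, bumping the leftmost entry strictly greater than the inserted value down to the next row. The recording tableau Q records, in position (i, j), the step at which that cell was added to P.
  Insert 8 (step 1): P = [8];  Q = [1]
  Insert 4 (step 2): P = [4] / [8];  Q = [1] / [2]
  Insert 3 (step 3): P = [3] / [4] / [8];  Q = [1] / [2] / [3]
  Insert 6 (step 4): P = [3, 6] / [4] / [8];  Q = [1, 4] / [2] / [3]
  Insert 7 (step 5): P = [3, 6, 7] / [4] / [8];  Q = [1, 4, 5] / [2] / [3]
  Insert 2 (step 6): P = [2, 6, 7] / [3] / [4] / [8];  Q = [1, 4, 5] / [2] / [3] / [6]
  Insert 1 (step 7): P = [1, 6, 7] / [2] / [3] / [4] / [8];  Q = [1, 4, 5] / [2] / [3] / [6] / [7]
  Insert 5 (step 8): P = [1, 5, 7] / [2, 6] / [3] / [4] / [8];  Q = [1, 4, 5] / [2, 8] / [3] / [6] / [7]
Final shape: (3, 2, 1, 1, 1).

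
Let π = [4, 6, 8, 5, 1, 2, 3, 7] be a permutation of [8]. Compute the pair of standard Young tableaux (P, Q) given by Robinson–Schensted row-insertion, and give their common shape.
P = [1, 2, 3, 7] / [4, 5, 8] / [6];  Q = [1, 2, 3, 8] / [4, 6, 7] / [5];  common shape = (4, 3, 1)

Row-insert the values π_1, π_2, … into P one at a time, bumping the leftmost entry strictly greater than the inserted value down to the next row. The recording tableau Q records, in position (i, j), the step at which that cell was added to P.
  Insert 4 (step 1): P = [4];  Q = [1]
  Insert 6 (step 2): P = [4, 6];  Q = [1, 2]
  Insert 8 (step 3): P = [4, 6, 8];  Q = [1, 2, 3]
  Insert 5 (step 4): P = [4, 5, 8] / [6];  Q = [1, 2, 3] / [4]
  Insert 1 (step 5): P = [1, 5, 8] / [4] / [6];  Q = [1, 2, 3] / [4] / [5]
  Insert 2 (step 6): P = [1, 2, 8] / [4, 5] / [6];  Q = [1, 2, 3] / [4, 6] / [5]
  Insert 3 (step 7): P = [1, 2, 3] / [4, 5, 8] / [6];  Q = [1, 2, 3] / [4, 6, 7] / [5]
  Insert 7 (step 8): P = [1, 2, 3, 7] / [4, 5, 8] / [6];  Q = [1, 2, 3, 8] / [4, 6, 7] / [5]
Final shape: (4, 3, 1).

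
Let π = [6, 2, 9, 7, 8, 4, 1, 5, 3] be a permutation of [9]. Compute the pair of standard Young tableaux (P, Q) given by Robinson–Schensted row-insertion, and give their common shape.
P = [1, 3, 5] / [2, 4, 8] / [6, 7] / [9];  Q = [1, 3, 5] / [2, 4, 8] / [6, 9] / [7];  common shape = (3, 3, 2, 1)

Row-insert the values π_1, π_2, … into P one at a time, bumping the leftmost entry strictly greater than the inserted value down to the next row. The recording tableau Q records, in position (i, j), the step at which that cell was added to P.
  Insert 6 (step 1): P = [6];  Q = [1]
  Insert 2 (step 2): P = [2] / [6];  Q = [1] / [2]
  Insert 9 (step 3): P = [2, 9] / [6];  Q = [1, 3] / [2]
  Insert 7 (step 4): P = [2, 7] / [6, 9];  Q = [1, 3] / [2, 4]
  Insert 8 (step 5): P = [2, 7, 8] / [6, 9];  Q = [1, 3, 5] / [2, 4]
  Insert 4 (step 6): P = [2, 4, 8] / [6, 7] / [9];  Q = [1, 3, 5] / [2, 4] / [6]
  Insert 1 (step 7): P = [1, 4, 8] / [2, 7] / [6] / [9];  Q = [1, 3, 5] / [2, 4] / [6] / [7]
  Insert 5 (step 8): P = [1, 4, 5] / [2, 7, 8] / [6] / [9];  Q = [1, 3, 5] / [2, 4, 8] / [6] / [7]
  Insert 3 (step 9): P = [1, 3, 5] / [2, 4, 8] / [6, 7] / [9];  Q = [1, 3, 5] / [2, 4, 8] / [6, 9] / [7]
Final shape: (3, 3, 2, 1).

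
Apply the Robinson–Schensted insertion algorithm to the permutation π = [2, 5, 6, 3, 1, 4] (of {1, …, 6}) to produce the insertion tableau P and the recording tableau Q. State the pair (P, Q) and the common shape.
P = [1, 3, 4] / [2, 6] / [5];  Q = [1, 2, 3] / [4, 6] / [5];  common shape = (3, 2, 1)

Row-insert the values π_1, π_2, … into P one at a time, bumping the leftmost entry strictly greater than the inserted value down to the next row. The recording tableau Q records, in position (i, j), the step at which that cell was added to P.
  Insert 2 (step 1): P = [2];  Q = [1]
  Insert 5 (step 2): P = [2, 5];  Q = [1, 2]
  Insert 6 (step 3): P = [2, 5, 6];  Q = [1, 2, 3]
  Insert 3 (step 4): P = [2, 3, 6] / [5];  Q = [1, 2, 3] / [4]
  Insert 1 (step 5): P = [1, 3, 6] / [2] / [5];  Q = [1, 2, 3] / [4] / [5]
  Insert 4 (step 6): P = [1, 3, 4] / [2, 6] / [5];  Q = [1, 2, 3] / [4, 6] / [5]
Final shape: (3, 2, 1).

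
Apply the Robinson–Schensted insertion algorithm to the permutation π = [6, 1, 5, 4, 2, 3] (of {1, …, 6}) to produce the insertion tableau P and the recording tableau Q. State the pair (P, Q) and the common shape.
P = [1, 2, 3] / [4] / [5] / [6];  Q = [1, 3, 6] / [2] / [4] / [5];  common shape = (3, 1, 1, 1)

Row-insert the values π_1, π_2, … into P one at a time, bumping the leftmost entry strictly greater than the inserted value down to the next row. The recording tableau Q records, in position (i, j), the step at which that cell was added to P.
  Insert 6 (step 1): P = [6];  Q = [1]
  Insert 1 (step 2): P = [1] / [6];  Q = [1] / [2]
  Insert 5 (step 3): P = [1, 5] / [6];  Q = [1, 3] / [2]
  Insert 4 (step 4): P = [1, 4] / [5] / [6];  Q = [1, 3] / [2] / [4]
  Insert 2 (step 5): P = [1, 2] / [4] / [5] / [6];  Q = [1, 3] / [2] / [4] / [5]
  Insert 3 (step 6): P = [1, 2, 3] / [4] / [5] / [6];  Q = [1, 3, 6] / [2] / [4] / [5]
Final shape: (3, 1, 1, 1).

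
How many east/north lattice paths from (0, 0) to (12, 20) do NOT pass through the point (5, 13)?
Number of paths = 196387464

Total paths from (0, 0) to (12, 20): C(32, 12) = 225792840. Paths through (5, 13): (paths (0, 0) → (5, 13)) × (paths (5, 13) → (12, 20)) = C(18, 5) · C(14, 7) = 8568 · 3432 = 29405376. Avoidance count = 225792840 − 29405376 = 196387464.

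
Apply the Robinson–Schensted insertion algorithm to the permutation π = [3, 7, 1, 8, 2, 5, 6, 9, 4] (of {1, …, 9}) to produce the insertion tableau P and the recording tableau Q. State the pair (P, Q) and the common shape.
P = [1, 2, 4, 6, 9] / [3, 5, 8] / [7];  Q = [1, 2, 4, 7, 8] / [3, 5, 6] / [9];  common shape = (5, 3, 1)

Row-insert the values π_1, π_2, … into P one at a time, bumping the leftmost entry strictly greater than the inserted value down to the next row. The recording tableau Q records, in position (i, j), the step at which that cell was added to P.
  Insert 3 (step 1): P = [3];  Q = [1]
  Insert 7 (step 2): P = [3, 7];  Q = [1, 2]
  Insert 1 (step 3): P = [1, 7] / [3];  Q = [1, 2] / [3]
  Insert 8 (step 4): P = [1, 7, 8] / [3];  Q = [1, 2, 4] / [3]
  Insert 2 (step 5): P = [1, 2, 8] / [3, 7];  Q = [1, 2, 4] / [3, 5]
  Insert 5 (step 6): P = [1, 2, 5] / [3, 7, 8];  Q = [1, 2, 4] / [3, 5, 6]
  Insert 6 (step 7): P = [1, 2, 5, 6] / [3, 7, 8];  Q = [1, 2, 4, 7] / [3, 5, 6]
  Insert 9 (step 8): P = [1, 2, 5, 6, 9] / [3, 7, 8];  Q = [1, 2, 4, 7, 8] / [3, 5, 6]
  Insert 4 (step 9): P = [1, 2, 4, 6, 9] / [3, 5, 8] / [7];  Q = [1, 2, 4, 7, 8] / [3, 5, 6] / [9]
Final shape: (5, 3, 1).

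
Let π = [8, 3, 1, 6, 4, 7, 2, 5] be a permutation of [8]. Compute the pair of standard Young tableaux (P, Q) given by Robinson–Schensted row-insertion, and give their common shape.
P = [1, 2, 5] / [3, 4, 7] / [6] / [8];  Q = [1, 4, 6] / [2, 5, 8] / [3] / [7];  common shape = (3, 3, 1, 1)

Row-insert the values π_1, π_2, … into P one at a time, bumping the leftmost entry strictly greater than the inserted value down to the next row. The recording tableau Q records, in position (i, j), the step at which that cell was added to P.
  Insert 8 (step 1): P = [8];  Q = [1]
  Insert 3 (step 2): P = [3] / [8];  Q = [1] / [2]
  Insert 1 (step 3): P = [1] / [3] / [8];  Q = [1] / [2] / [3]
  Insert 6 (step 4): P = [1, 6] / [3] / [8];  Q = [1, 4] / [2] / [3]
  Insert 4 (step 5): P = [1, 4] / [3, 6] / [8];  Q = [1, 4] / [2, 5] / [3]
  Insert 7 (step 6): P = [1, 4, 7] / [3, 6] / [8];  Q = [1, 4, 6] / [2, 5] / [3]
  Insert 2 (step 7): P = [1, 2, 7] / [3, 4] / [6] / [8];  Q = [1, 4, 6] / [2, 5] / [3] / [7]
  Insert 5 (step 8): P = [1, 2, 5] / [3, 4, 7] / [6] / [8];  Q = [1, 4, 6] / [2, 5, 8] / [3] / [7]
Final shape: (3, 3, 1, 1).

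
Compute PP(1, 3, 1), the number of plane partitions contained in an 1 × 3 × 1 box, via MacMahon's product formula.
PP(1, 3, 1) = 4

Evaluate the triple product over i = 1..1, j = 1..3, k = 1..1. The factors are (2/1) · (3/2) · (4/3). The numerators and denominators telescope so the product is an integer; carrying out the multiplication exactly gives PP(1, 3, 1) = 4.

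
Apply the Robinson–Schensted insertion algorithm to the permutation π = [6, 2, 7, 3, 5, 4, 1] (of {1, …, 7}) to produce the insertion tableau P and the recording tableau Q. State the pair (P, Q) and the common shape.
P = [1, 3, 4] / [2, 7] / [5] / [6];  Q = [1, 3, 5] / [2, 4] / [6] / [7];  common shape = (3, 2, 1, 1)

Row-insert the values π_1, π_2, … into P one at a time, bumping the leftmost entry strictly greater than the inserted value down to the next row. The recording tableau Q records, in position (i, j), the step at which that cell was added to P.
  Insert 6 (step 1): P = [6];  Q = [1]
  Insert 2 (step 2): P = [2] / [6];  Q = [1] / [2]
  Insert 7 (step 3): P = [2, 7] / [6];  Q = [1, 3] / [2]
  Insert 3 (step 4): P = [2, 3] / [6, 7];  Q = [1, 3] / [2, 4]
  Insert 5 (step 5): P = [2, 3, 5] / [6, 7];  Q = [1, 3, 5] / [2, 4]
  Insert 4 (step 6): P = [2, 3, 4] / [5, 7] / [6];  Q = [1, 3, 5] / [2, 4] / [6]
  Insert 1 (step 7): P = [1, 3, 4] / [2, 7] / [5] / [6];  Q = [1, 3, 5] / [2, 4] / [6] / [7]
Final shape: (3, 2, 1, 1).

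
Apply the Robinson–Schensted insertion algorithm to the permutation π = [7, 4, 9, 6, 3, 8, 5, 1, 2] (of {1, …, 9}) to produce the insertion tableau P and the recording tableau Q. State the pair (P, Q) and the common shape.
P = [1, 2, 8] / [3, 5] / [4, 6] / [7, 9];  Q = [1, 3, 6] / [2, 4] / [5, 7] / [8, 9];  common shape = (3, 2, 2, 2)

Row-insert the values π_1, π_2, … into P one at a time, bumping the leftmost entry strictly greater than the inserted value down to the next row. The recording tableau Q records, in position (i, j), the step at which that cell was added to P.
  Insert 7 (step 1): P = [7];  Q = [1]
  Insert 4 (step 2): P = [4] / [7];  Q = [1] / [2]
  Insert 9 (step 3): P = [4, 9] / [7];  Q = [1, 3] / [2]
  Insert 6 (step 4): P = [4, 6] / [7, 9];  Q = [1, 3] / [2, 4]
  Insert 3 (step 5): P = [3, 6] / [4, 9] / [7];  Q = [1, 3] / [2, 4] / [5]
  Insert 8 (step 6): P = [3, 6, 8] / [4, 9] / [7];  Q = [1, 3, 6] / [2, 4] / [5]
  Insert 5 (step 7): P = [3, 5, 8] / [4, 6] / [7, 9];  Q = [1, 3, 6] / [2, 4] / [5, 7]
  Insert 1 (step 8): P = [1, 5, 8] / [3, 6] / [4, 9] / [7];  Q = [1, 3, 6] / [2, 4] / [5, 7] / [8]
  Insert 2 (step 9): P = [1, 2, 8] / [3, 5] / [4, 6] / [7, 9];  Q = [1, 3, 6] / [2, 4] / [5, 7] / [8, 9]
Final shape: (3, 2, 2, 2).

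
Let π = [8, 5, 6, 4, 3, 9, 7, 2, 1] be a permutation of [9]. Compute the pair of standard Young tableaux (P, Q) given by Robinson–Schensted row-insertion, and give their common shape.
P = [1, 6, 7] / [2, 9] / [3] / [4] / [5] / [8];  Q = [1, 3, 6] / [2, 7] / [4] / [5] / [8] / [9];  common shape = (3, 2, 1, 1, 1, 1)

Row-insert the values π_1, π_2, … into P one at a time, bumping the leftmost entry strictly greater than the inserted value down to the next row. The recording tableau Q records, in position (i, j), the step at which that cell was added to P.
  Insert 8 (step 1): P = [8];  Q = [1]
  Insert 5 (step 2): P = [5] / [8];  Q = [1] / [2]
  Insert 6 (step 3): P = [5, 6] / [8];  Q = [1, 3] / [2]
  Insert 4 (step 4): P = [4, 6] / [5] / [8];  Q = [1, 3] / [2] / [4]
  Insert 3 (step 5): P = [3, 6] / [4] / [5] / [8];  Q = [1, 3] / [2] / [4] / [5]
  Insert 9 (step 6): P = [3, 6, 9] / [4] / [5] / [8];  Q = [1, 3, 6] / [2] / [4] / [5]
  Insert 7 (step 7): P = [3, 6, 7] / [4, 9] / [5] / [8];  Q = [1, 3, 6] / [2, 7] / [4] / [5]
  Insert 2 (step 8): P = [2, 6, 7] / [3, 9] / [4] / [5] / [8];  Q = [1, 3, 6] / [2, 7] / [4] / [5] / [8]
  Insert 1 (step 9): P = [1, 6, 7] / [2, 9] / [3] / [4] / [5] / [8];  Q = [1, 3, 6] / [2, 7] / [4] / [5] / [8] / [9]
Final shape: (3, 2, 1, 1, 1, 1).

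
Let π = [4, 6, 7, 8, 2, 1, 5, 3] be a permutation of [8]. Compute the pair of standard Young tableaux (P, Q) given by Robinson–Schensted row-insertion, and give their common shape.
P = [1, 3, 7, 8] / [2, 5] / [4, 6];  Q = [1, 2, 3, 4] / [5, 7] / [6, 8];  common shape = (4, 2, 2)

Row-insert the values π_1, π_2, … into P one at a time, bumping the leftmost entry strictly greater than the inserted value down to the next row. The recording tableau Q records, in position (i, j), the step at which that cell was added to P.
  Insert 4 (step 1): P = [4];  Q = [1]
  Insert 6 (step 2): P = [4, 6];  Q = [1, 2]
  Insert 7 (step 3): P = [4, 6, 7];  Q = [1, 2, 3]
  Insert 8 (step 4): P = [4, 6, 7, 8];  Q = [1, 2, 3, 4]
  Insert 2 (step 5): P = [2, 6, 7, 8] / [4];  Q = [1, 2, 3, 4] / [5]
  Insert 1 (step 6): P = [1, 6, 7, 8] / [2] / [4];  Q = [1, 2, 3, 4] / [5] / [6]
  Insert 5 (step 7): P = [1, 5, 7, 8] / [2, 6] / [4];  Q = [1, 2, 3, 4] / [5, 7] / [6]
  Insert 3 (step 8): P = [1, 3, 7, 8] / [2, 5] / [4, 6];  Q = [1, 2, 3, 4] / [5, 7] / [6, 8]
Final shape: (4, 2, 2).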